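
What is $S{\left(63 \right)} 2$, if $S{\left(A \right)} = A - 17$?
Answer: $92$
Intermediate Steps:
$S{\left(A \right)} = -17 + A$ ($S{\left(A \right)} = A - 17 = -17 + A$)
$S{\left(63 \right)} 2 = \left(-17 + 63\right) 2 = 46 \cdot 2 = 92$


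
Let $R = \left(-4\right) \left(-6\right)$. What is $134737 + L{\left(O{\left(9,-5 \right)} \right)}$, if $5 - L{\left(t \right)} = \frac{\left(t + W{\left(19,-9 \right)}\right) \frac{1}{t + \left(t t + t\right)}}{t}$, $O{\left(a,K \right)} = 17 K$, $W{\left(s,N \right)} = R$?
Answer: $\frac{80801408789}{599675} \approx 1.3474 \cdot 10^{5}$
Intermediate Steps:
$R = 24$
$W{\left(s,N \right)} = 24$
$L{\left(t \right)} = 5 - \frac{24 + t}{t \left(t^{2} + 2 t\right)}$ ($L{\left(t \right)} = 5 - \frac{\left(t + 24\right) \frac{1}{t + \left(t t + t\right)}}{t} = 5 - \frac{\left(24 + t\right) \frac{1}{t + \left(t^{2} + t\right)}}{t} = 5 - \frac{\left(24 + t\right) \frac{1}{t + \left(t + t^{2}\right)}}{t} = 5 - \frac{\left(24 + t\right) \frac{1}{t^{2} + 2 t}}{t} = 5 - \frac{\frac{1}{t^{2} + 2 t} \left(24 + t\right)}{t} = 5 - \frac{24 + t}{t \left(t^{2} + 2 t\right)}$)
$134737 + L{\left(O{\left(9,-5 \right)} \right)} = 134737 + \frac{-24 - 17 \left(-5\right) + 5 \left(17 \left(-5\right)\right)^{3} + 10 \left(17 \left(-5\right)\right)^{2}}{7225 \left(2 + 17 \left(-5\right)\right)} = 134737 + \frac{-24 - -85 + 5 \left(-85\right)^{3} + 10 \left(-85\right)^{2}}{7225 \left(2 - 85\right)} = 134737 + \frac{-24 + 85 + 5 \left(-614125\right) + 10 \cdot 7225}{7225 \left(-83\right)} = 134737 + \frac{1}{7225} \left(- \frac{1}{83}\right) \left(-24 + 85 - 3070625 + 72250\right) = 134737 + \frac{1}{7225} \left(- \frac{1}{83}\right) \left(-2998314\right) = 134737 + \frac{2998314}{599675} = \frac{80801408789}{599675}$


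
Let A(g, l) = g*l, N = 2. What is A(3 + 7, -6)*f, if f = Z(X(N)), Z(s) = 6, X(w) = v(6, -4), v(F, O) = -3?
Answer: -360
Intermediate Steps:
X(w) = -3
f = 6
A(3 + 7, -6)*f = ((3 + 7)*(-6))*6 = (10*(-6))*6 = -60*6 = -360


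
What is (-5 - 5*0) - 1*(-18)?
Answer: 13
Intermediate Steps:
(-5 - 5*0) - 1*(-18) = (-5 + 0) + 18 = -5 + 18 = 13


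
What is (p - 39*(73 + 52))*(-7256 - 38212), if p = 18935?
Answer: -639280080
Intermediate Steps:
(p - 39*(73 + 52))*(-7256 - 38212) = (18935 - 39*(73 + 52))*(-7256 - 38212) = (18935 - 39*125)*(-45468) = (18935 - 4875)*(-45468) = 14060*(-45468) = -639280080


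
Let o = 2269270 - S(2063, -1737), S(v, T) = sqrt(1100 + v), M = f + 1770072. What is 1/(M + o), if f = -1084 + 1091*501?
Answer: 4584849/21020840349638 + sqrt(3163)/21020840349638 ≈ 2.1811e-7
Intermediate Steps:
f = 545507 (f = -1084 + 546591 = 545507)
M = 2315579 (M = 545507 + 1770072 = 2315579)
o = 2269270 - sqrt(3163) (o = 2269270 - sqrt(1100 + 2063) = 2269270 - sqrt(3163) ≈ 2.2692e+6)
1/(M + o) = 1/(2315579 + (2269270 - sqrt(3163))) = 1/(4584849 - sqrt(3163))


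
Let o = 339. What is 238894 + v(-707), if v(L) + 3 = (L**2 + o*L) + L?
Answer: 498360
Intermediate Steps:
v(L) = -3 + L**2 + 340*L (v(L) = -3 + ((L**2 + 339*L) + L) = -3 + (L**2 + 340*L) = -3 + L**2 + 340*L)
238894 + v(-707) = 238894 + (-3 + (-707)**2 + 340*(-707)) = 238894 + (-3 + 499849 - 240380) = 238894 + 259466 = 498360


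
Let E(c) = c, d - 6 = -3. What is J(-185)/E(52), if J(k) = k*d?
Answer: -555/52 ≈ -10.673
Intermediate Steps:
d = 3 (d = 6 - 3 = 3)
J(k) = 3*k (J(k) = k*3 = 3*k)
J(-185)/E(52) = (3*(-185))/52 = -555*1/52 = -555/52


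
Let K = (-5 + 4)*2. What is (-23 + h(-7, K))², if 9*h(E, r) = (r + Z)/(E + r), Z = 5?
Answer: 386884/729 ≈ 530.71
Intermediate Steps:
K = -2 (K = -1*2 = -2)
h(E, r) = (5 + r)/(9*(E + r)) (h(E, r) = ((r + 5)/(E + r))/9 = ((5 + r)/(E + r))/9 = (5 + r)/(9*(E + r)))
(-23 + h(-7, K))² = (-23 + (5 - 2)/(9*(-7 - 2)))² = (-23 + (⅑)*3/(-9))² = (-23 + (⅑)*(-⅑)*3)² = (-23 - 1/27)² = (-622/27)² = 386884/729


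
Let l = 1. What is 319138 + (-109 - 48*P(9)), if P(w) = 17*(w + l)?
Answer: 310869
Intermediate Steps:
P(w) = 17 + 17*w (P(w) = 17*(w + 1) = 17*(1 + w) = 17 + 17*w)
319138 + (-109 - 48*P(9)) = 319138 + (-109 - 48*(17 + 17*9)) = 319138 + (-109 - 48*(17 + 153)) = 319138 + (-109 - 48*170) = 319138 + (-109 - 8160) = 319138 - 8269 = 310869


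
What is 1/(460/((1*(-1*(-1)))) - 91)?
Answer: 1/369 ≈ 0.0027100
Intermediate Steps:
1/(460/((1*(-1*(-1)))) - 91) = 1/(460/((1*1)) - 91) = 1/(460/1 - 91) = 1/(460*1 - 91) = 1/(460 - 91) = 1/369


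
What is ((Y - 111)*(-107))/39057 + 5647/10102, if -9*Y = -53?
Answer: 3007538555/3550984326 ≈ 0.84696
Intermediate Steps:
Y = 53/9 (Y = -⅑*(-53) = 53/9 ≈ 5.8889)
((Y - 111)*(-107))/39057 + 5647/10102 = ((53/9 - 111)*(-107))/39057 + 5647/10102 = -946/9*(-107)*(1/39057) + 5647*(1/10102) = (101222/9)*(1/39057) + 5647/10102 = 101222/351513 + 5647/10102 = 3007538555/3550984326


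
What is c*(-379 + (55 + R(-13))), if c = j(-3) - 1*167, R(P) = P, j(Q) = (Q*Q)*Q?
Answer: 65378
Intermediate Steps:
j(Q) = Q³ (j(Q) = Q²*Q = Q³)
c = -194 (c = (-3)³ - 1*167 = -27 - 167 = -194)
c*(-379 + (55 + R(-13))) = -194*(-379 + (55 - 13)) = -194*(-379 + 42) = -194*(-337) = 65378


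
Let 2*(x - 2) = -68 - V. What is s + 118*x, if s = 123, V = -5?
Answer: -3358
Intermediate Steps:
x = -59/2 (x = 2 + (-68 - 1*(-5))/2 = 2 + (-68 + 5)/2 = 2 + (1/2)*(-63) = 2 - 63/2 = -59/2 ≈ -29.500)
s + 118*x = 123 + 118*(-59/2) = 123 - 3481 = -3358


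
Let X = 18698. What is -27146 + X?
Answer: -8448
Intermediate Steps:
-27146 + X = -27146 + 18698 = -8448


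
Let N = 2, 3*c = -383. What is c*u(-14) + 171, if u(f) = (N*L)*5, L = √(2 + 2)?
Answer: -7147/3 ≈ -2382.3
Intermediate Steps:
c = -383/3 (c = (⅓)*(-383) = -383/3 ≈ -127.67)
L = 2 (L = √4 = 2)
u(f) = 20 (u(f) = (2*2)*5 = 4*5 = 20)
c*u(-14) + 171 = -383/3*20 + 171 = -7660/3 + 171 = -7147/3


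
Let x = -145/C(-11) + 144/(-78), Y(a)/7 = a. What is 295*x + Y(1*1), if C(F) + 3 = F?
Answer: 458229/182 ≈ 2517.7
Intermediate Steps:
Y(a) = 7*a
C(F) = -3 + F
x = 1549/182 (x = -145/(-3 - 11) + 144/(-78) = -145/(-14) + 144*(-1/78) = -145*(-1/14) - 24/13 = 145/14 - 24/13 = 1549/182 ≈ 8.5110)
295*x + Y(1*1) = 295*(1549/182) + 7*(1*1) = 456955/182 + 7*1 = 456955/182 + 7 = 458229/182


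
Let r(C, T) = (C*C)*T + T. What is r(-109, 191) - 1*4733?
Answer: 2264729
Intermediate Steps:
r(C, T) = T + T*C**2 (r(C, T) = C**2*T + T = T*C**2 + T = T + T*C**2)
r(-109, 191) - 1*4733 = 191*(1 + (-109)**2) - 1*4733 = 191*(1 + 11881) - 4733 = 191*11882 - 4733 = 2269462 - 4733 = 2264729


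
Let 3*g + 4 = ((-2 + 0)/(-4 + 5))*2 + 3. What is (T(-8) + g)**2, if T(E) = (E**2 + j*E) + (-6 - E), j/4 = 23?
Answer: 4060225/9 ≈ 4.5114e+5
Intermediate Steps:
j = 92 (j = 4*23 = 92)
T(E) = -6 + E**2 + 91*E (T(E) = (E**2 + 92*E) + (-6 - E) = -6 + E**2 + 91*E)
g = -5/3 (g = -4/3 + (((-2 + 0)/(-4 + 5))*2 + 3)/3 = -4/3 + (-2/1*2 + 3)/3 = -4/3 + (-2*1*2 + 3)/3 = -4/3 + (-2*2 + 3)/3 = -4/3 + (-4 + 3)/3 = -4/3 + (1/3)*(-1) = -4/3 - 1/3 = -5/3 ≈ -1.6667)
(T(-8) + g)**2 = ((-6 + (-8)**2 + 91*(-8)) - 5/3)**2 = ((-6 + 64 - 728) - 5/3)**2 = (-670 - 5/3)**2 = (-2015/3)**2 = 4060225/9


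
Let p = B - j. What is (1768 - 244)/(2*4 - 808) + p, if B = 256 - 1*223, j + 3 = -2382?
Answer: 483219/200 ≈ 2416.1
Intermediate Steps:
j = -2385 (j = -3 - 2382 = -2385)
B = 33 (B = 256 - 223 = 33)
p = 2418 (p = 33 - 1*(-2385) = 33 + 2385 = 2418)
(1768 - 244)/(2*4 - 808) + p = (1768 - 244)/(2*4 - 808) + 2418 = 1524/(8 - 808) + 2418 = 1524/(-800) + 2418 = 1524*(-1/800) + 2418 = -381/200 + 2418 = 483219/200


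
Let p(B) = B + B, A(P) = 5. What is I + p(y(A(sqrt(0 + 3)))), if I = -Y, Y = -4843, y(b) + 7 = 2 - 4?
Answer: 4825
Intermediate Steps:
y(b) = -9 (y(b) = -7 + (2 - 4) = -7 - 2 = -9)
p(B) = 2*B
I = 4843 (I = -1*(-4843) = 4843)
I + p(y(A(sqrt(0 + 3)))) = 4843 + 2*(-9) = 4843 - 18 = 4825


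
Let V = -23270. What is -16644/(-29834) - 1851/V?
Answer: 221264307/347118590 ≈ 0.63743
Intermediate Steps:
-16644/(-29834) - 1851/V = -16644/(-29834) - 1851/(-23270) = -16644*(-1/29834) - 1851*(-1/23270) = 8322/14917 + 1851/23270 = 221264307/347118590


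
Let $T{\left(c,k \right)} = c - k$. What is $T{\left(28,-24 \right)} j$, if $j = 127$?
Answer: $6604$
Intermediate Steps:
$T{\left(28,-24 \right)} j = \left(28 - -24\right) 127 = \left(28 + 24\right) 127 = 52 \cdot 127 = 6604$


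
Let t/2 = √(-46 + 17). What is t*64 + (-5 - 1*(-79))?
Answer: 74 + 128*I*√29 ≈ 74.0 + 689.3*I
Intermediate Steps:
t = 2*I*√29 (t = 2*√(-46 + 17) = 2*√(-29) = 2*(I*√29) = 2*I*√29 ≈ 10.77*I)
t*64 + (-5 - 1*(-79)) = (2*I*√29)*64 + (-5 - 1*(-79)) = 128*I*√29 + (-5 + 79) = 128*I*√29 + 74 = 74 + 128*I*√29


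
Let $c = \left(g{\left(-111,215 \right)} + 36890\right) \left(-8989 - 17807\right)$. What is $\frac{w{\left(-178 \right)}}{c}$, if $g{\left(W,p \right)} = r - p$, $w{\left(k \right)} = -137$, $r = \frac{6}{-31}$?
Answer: $\frac{4247}{30464881524} \approx 1.3941 \cdot 10^{-7}$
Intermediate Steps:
$r = - \frac{6}{31}$ ($r = 6 \left(- \frac{1}{31}\right) = - \frac{6}{31} \approx -0.19355$)
$g{\left(W,p \right)} = - \frac{6}{31} - p$
$c = - \frac{30464881524}{31}$ ($c = \left(\left(- \frac{6}{31} - 215\right) + 36890\right) \left(-8989 - 17807\right) = \left(\left(- \frac{6}{31} - 215\right) + 36890\right) \left(-26796\right) = \left(- \frac{6671}{31} + 36890\right) \left(-26796\right) = \frac{1136919}{31} \left(-26796\right) = - \frac{30464881524}{31} \approx -9.8274 \cdot 10^{8}$)
$\frac{w{\left(-178 \right)}}{c} = - \frac{137}{- \frac{30464881524}{31}} = \left(-137\right) \left(- \frac{31}{30464881524}\right) = \frac{4247}{30464881524}$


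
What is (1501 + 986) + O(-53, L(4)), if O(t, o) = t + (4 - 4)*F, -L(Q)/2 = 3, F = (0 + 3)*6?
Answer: 2434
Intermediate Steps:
F = 18 (F = 3*6 = 18)
L(Q) = -6 (L(Q) = -2*3 = -6)
O(t, o) = t (O(t, o) = t + (4 - 4)*18 = t + 0*18 = t + 0 = t)
(1501 + 986) + O(-53, L(4)) = (1501 + 986) - 53 = 2487 - 53 = 2434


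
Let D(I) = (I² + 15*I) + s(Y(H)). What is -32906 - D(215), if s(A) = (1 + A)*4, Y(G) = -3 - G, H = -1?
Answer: -82352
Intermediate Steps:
s(A) = 4 + 4*A
D(I) = -4 + I² + 15*I (D(I) = (I² + 15*I) + (4 + 4*(-3 - 1*(-1))) = (I² + 15*I) + (4 + 4*(-3 + 1)) = (I² + 15*I) + (4 + 4*(-2)) = (I² + 15*I) + (4 - 8) = (I² + 15*I) - 4 = -4 + I² + 15*I)
-32906 - D(215) = -32906 - (-4 + 215² + 15*215) = -32906 - (-4 + 46225 + 3225) = -32906 - 1*49446 = -32906 - 49446 = -82352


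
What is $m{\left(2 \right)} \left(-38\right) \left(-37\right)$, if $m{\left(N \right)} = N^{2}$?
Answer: $5624$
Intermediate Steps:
$m{\left(2 \right)} \left(-38\right) \left(-37\right) = 2^{2} \left(-38\right) \left(-37\right) = 4 \left(-38\right) \left(-37\right) = \left(-152\right) \left(-37\right) = 5624$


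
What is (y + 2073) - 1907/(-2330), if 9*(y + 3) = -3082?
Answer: 36244003/20970 ≈ 1728.4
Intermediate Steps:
y = -3109/9 (y = -3 + (1/9)*(-3082) = -3 - 3082/9 = -3109/9 ≈ -345.44)
(y + 2073) - 1907/(-2330) = (-3109/9 + 2073) - 1907/(-2330) = 15548/9 - 1907*(-1/2330) = 15548/9 + 1907/2330 = 36244003/20970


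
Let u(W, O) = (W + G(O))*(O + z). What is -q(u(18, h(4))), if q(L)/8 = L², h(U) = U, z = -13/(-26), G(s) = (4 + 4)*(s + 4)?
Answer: -1089288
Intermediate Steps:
G(s) = 32 + 8*s (G(s) = 8*(4 + s) = 32 + 8*s)
z = ½ (z = -13*(-1/26) = ½ ≈ 0.50000)
u(W, O) = (½ + O)*(32 + W + 8*O) (u(W, O) = (W + (32 + 8*O))*(O + ½) = (32 + W + 8*O)*(½ + O) = (½ + O)*(32 + W + 8*O))
q(L) = 8*L²
-q(u(18, h(4))) = -8*(16 + (½)*18 + 8*4² + 36*4 + 4*18)² = -8*(16 + 9 + 8*16 + 144 + 72)² = -8*(16 + 9 + 128 + 144 + 72)² = -8*369² = -8*136161 = -1*1089288 = -1089288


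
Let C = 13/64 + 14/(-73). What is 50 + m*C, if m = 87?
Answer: 238211/4672 ≈ 50.987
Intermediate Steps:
C = 53/4672 (C = 13*(1/64) + 14*(-1/73) = 13/64 - 14/73 = 53/4672 ≈ 0.011344)
50 + m*C = 50 + 87*(53/4672) = 50 + 4611/4672 = 238211/4672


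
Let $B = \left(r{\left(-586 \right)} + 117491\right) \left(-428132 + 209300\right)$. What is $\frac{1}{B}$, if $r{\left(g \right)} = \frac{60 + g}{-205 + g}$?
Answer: $- \frac{791}{20337350400624} \approx -3.8894 \cdot 10^{-11}$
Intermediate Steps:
$r{\left(g \right)} = \frac{60 + g}{-205 + g}$
$B = - \frac{20337350400624}{791}$ ($B = \left(\frac{60 - 586}{-205 - 586} + 117491\right) \left(-428132 + 209300\right) = \left(\frac{1}{-791} \left(-526\right) + 117491\right) \left(-218832\right) = \left(\left(- \frac{1}{791}\right) \left(-526\right) + 117491\right) \left(-218832\right) = \left(\frac{526}{791} + 117491\right) \left(-218832\right) = \frac{92935907}{791} \left(-218832\right) = - \frac{20337350400624}{791} \approx -2.5711 \cdot 10^{10}$)
$\frac{1}{B} = \frac{1}{- \frac{20337350400624}{791}} = - \frac{791}{20337350400624}$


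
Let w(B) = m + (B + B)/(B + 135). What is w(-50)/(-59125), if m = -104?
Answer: 1788/1005125 ≈ 0.0017789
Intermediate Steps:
w(B) = -104 + 2*B/(135 + B) (w(B) = -104 + (B + B)/(B + 135) = -104 + (2*B)/(135 + B) = -104 + 2*B/(135 + B))
w(-50)/(-59125) = (6*(-2340 - 17*(-50))/(135 - 50))/(-59125) = (6*(-2340 + 850)/85)*(-1/59125) = (6*(1/85)*(-1490))*(-1/59125) = -1788/17*(-1/59125) = 1788/1005125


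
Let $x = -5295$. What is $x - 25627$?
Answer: $-30922$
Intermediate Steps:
$x - 25627 = -5295 - 25627 = -30922$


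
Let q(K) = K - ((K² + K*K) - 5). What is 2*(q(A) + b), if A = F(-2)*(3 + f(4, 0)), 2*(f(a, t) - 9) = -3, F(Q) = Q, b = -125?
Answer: -2046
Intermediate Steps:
f(a, t) = 15/2 (f(a, t) = 9 + (½)*(-3) = 9 - 3/2 = 15/2)
A = -21 (A = -2*(3 + 15/2) = -2*21/2 = -21)
q(K) = 5 + K - 2*K² (q(K) = K - ((K² + K²) - 5) = K - (2*K² - 5) = K - (-5 + 2*K²) = K + (5 - 2*K²) = 5 + K - 2*K²)
2*(q(A) + b) = 2*((5 - 21 - 2*(-21)²) - 125) = 2*((5 - 21 - 2*441) - 125) = 2*((5 - 21 - 882) - 125) = 2*(-898 - 125) = 2*(-1023) = -2046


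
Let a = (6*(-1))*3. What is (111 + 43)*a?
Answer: -2772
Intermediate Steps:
a = -18 (a = -6*3 = -18)
(111 + 43)*a = (111 + 43)*(-18) = 154*(-18) = -2772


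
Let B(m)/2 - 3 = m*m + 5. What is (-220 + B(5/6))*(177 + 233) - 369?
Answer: -750956/9 ≈ -83440.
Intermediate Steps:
B(m) = 16 + 2*m² (B(m) = 6 + 2*(m*m + 5) = 6 + 2*(m² + 5) = 6 + 2*(5 + m²) = 6 + (10 + 2*m²) = 16 + 2*m²)
(-220 + B(5/6))*(177 + 233) - 369 = (-220 + (16 + 2*(5/6)²))*(177 + 233) - 369 = (-220 + (16 + 2*(5*(⅙))²))*410 - 369 = (-220 + (16 + 2*(⅚)²))*410 - 369 = (-220 + (16 + 2*(25/36)))*410 - 369 = (-220 + (16 + 25/18))*410 - 369 = (-220 + 313/18)*410 - 369 = -3647/18*410 - 369 = -747635/9 - 369 = -750956/9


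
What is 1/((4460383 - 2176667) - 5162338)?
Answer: -1/2878622 ≈ -3.4739e-7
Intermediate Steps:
1/((4460383 - 2176667) - 5162338) = 1/(2283716 - 5162338) = 1/(-2878622) = -1/2878622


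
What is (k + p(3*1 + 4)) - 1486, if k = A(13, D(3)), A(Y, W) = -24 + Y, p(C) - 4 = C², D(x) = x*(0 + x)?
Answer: -1444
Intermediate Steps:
D(x) = x² (D(x) = x*x = x²)
p(C) = 4 + C²
k = -11 (k = -24 + 13 = -11)
(k + p(3*1 + 4)) - 1486 = (-11 + (4 + (3*1 + 4)²)) - 1486 = (-11 + (4 + (3 + 4)²)) - 1486 = (-11 + (4 + 7²)) - 1486 = (-11 + (4 + 49)) - 1486 = (-11 + 53) - 1486 = 42 - 1486 = -1444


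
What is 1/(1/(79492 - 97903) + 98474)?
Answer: 18411/1813004813 ≈ 1.0155e-5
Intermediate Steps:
1/(1/(79492 - 97903) + 98474) = 1/(1/(-18411) + 98474) = 1/(-1/18411 + 98474) = 1/(1813004813/18411) = 18411/1813004813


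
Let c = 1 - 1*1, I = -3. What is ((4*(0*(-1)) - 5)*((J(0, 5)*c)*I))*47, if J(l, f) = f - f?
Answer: 0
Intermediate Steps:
c = 0 (c = 1 - 1 = 0)
J(l, f) = 0
((4*(0*(-1)) - 5)*((J(0, 5)*c)*I))*47 = ((4*(0*(-1)) - 5)*((0*0)*(-3)))*47 = ((4*0 - 5)*(0*(-3)))*47 = ((0 - 5)*0)*47 = -5*0*47 = 0*47 = 0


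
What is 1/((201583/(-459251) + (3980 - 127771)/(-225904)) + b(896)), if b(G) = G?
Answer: 103746637904/92968300296493 ≈ 0.0011159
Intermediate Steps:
1/((201583/(-459251) + (3980 - 127771)/(-225904)) + b(896)) = 1/((201583/(-459251) + (3980 - 127771)/(-225904)) + 896) = 1/((201583*(-1/459251) - 123791*(-1/225904)) + 896) = 1/((-201583/459251 + 123791/225904) + 896) = 1/(11312734509/103746637904 + 896) = 1/(92968300296493/103746637904) = 103746637904/92968300296493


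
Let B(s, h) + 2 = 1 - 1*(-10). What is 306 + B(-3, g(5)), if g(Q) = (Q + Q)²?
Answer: 315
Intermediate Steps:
g(Q) = 4*Q² (g(Q) = (2*Q)² = 4*Q²)
B(s, h) = 9 (B(s, h) = -2 + (1 - 1*(-10)) = -2 + (1 + 10) = -2 + 11 = 9)
306 + B(-3, g(5)) = 306 + 9 = 315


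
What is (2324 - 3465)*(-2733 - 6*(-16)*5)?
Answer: 2570673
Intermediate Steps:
(2324 - 3465)*(-2733 - 6*(-16)*5) = -1141*(-2733 + 96*5) = -1141*(-2733 + 480) = -1141*(-2253) = 2570673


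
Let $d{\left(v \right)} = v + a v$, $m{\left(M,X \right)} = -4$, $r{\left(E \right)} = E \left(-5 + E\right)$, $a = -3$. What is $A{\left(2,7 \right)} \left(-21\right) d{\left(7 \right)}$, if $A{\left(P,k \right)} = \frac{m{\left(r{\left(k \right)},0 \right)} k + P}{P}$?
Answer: $-3822$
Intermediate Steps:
$A{\left(P,k \right)} = \frac{P - 4 k}{P}$ ($A{\left(P,k \right)} = \frac{- 4 k + P}{P} = \frac{P - 4 k}{P}$)
$d{\left(v \right)} = - 2 v$ ($d{\left(v \right)} = v - 3 v = - 2 v$)
$A{\left(2,7 \right)} \left(-21\right) d{\left(7 \right)} = \frac{2 - 28}{2} \left(-21\right) \left(\left(-2\right) 7\right) = \frac{2 - 28}{2} \left(-21\right) \left(-14\right) = \frac{1}{2} \left(-26\right) \left(-21\right) \left(-14\right) = \left(-13\right) \left(-21\right) \left(-14\right) = 273 \left(-14\right) = -3822$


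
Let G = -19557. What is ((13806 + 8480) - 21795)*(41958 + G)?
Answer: 10998891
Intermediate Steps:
((13806 + 8480) - 21795)*(41958 + G) = ((13806 + 8480) - 21795)*(41958 - 19557) = (22286 - 21795)*22401 = 491*22401 = 10998891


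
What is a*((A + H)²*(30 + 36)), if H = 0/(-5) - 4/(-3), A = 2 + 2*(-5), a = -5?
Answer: -44000/3 ≈ -14667.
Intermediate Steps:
A = -8 (A = 2 - 10 = -8)
H = 4/3 (H = 0*(-⅕) - 4*(-⅓) = 0 + 4/3 = 4/3 ≈ 1.3333)
a*((A + H)²*(30 + 36)) = -5*(-8 + 4/3)²*(30 + 36) = -5*(-20/3)²*66 = -2000*66/9 = -5*8800/3 = -44000/3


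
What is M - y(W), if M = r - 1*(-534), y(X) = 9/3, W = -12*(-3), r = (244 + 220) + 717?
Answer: 1712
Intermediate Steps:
r = 1181 (r = 464 + 717 = 1181)
W = 36
y(X) = 3 (y(X) = 9*(⅓) = 3)
M = 1715 (M = 1181 - 1*(-534) = 1181 + 534 = 1715)
M - y(W) = 1715 - 1*3 = 1715 - 3 = 1712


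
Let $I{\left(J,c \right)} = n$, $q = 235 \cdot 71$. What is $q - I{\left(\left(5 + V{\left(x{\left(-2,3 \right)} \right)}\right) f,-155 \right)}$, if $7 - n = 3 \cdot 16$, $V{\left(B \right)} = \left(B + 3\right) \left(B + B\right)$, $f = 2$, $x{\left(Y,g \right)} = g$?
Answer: $16726$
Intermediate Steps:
$V{\left(B \right)} = 2 B \left(3 + B\right)$ ($V{\left(B \right)} = \left(3 + B\right) 2 B = 2 B \left(3 + B\right)$)
$q = 16685$
$n = -41$ ($n = 7 - 3 \cdot 16 = 7 - 48 = -41$)
$I{\left(J,c \right)} = -41$
$q - I{\left(\left(5 + V{\left(x{\left(-2,3 \right)} \right)}\right) f,-155 \right)} = 16685 - -41 = 16685 + 41 = 16726$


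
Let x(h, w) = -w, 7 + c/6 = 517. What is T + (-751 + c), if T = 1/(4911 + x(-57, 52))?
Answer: 11219432/4859 ≈ 2309.0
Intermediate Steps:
c = 3060 (c = -42 + 6*517 = -42 + 3102 = 3060)
T = 1/4859 (T = 1/(4911 - 1*52) = 1/(4911 - 52) = 1/4859 ≈ 0.00020580)
T + (-751 + c) = 1/4859 + (-751 + 3060) = 1/4859 + 2309 = 11219432/4859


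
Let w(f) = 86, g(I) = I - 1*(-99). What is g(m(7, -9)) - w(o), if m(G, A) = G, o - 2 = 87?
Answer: 20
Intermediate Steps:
o = 89 (o = 2 + 87 = 89)
g(I) = 99 + I (g(I) = I + 99 = 99 + I)
g(m(7, -9)) - w(o) = (99 + 7) - 1*86 = 106 - 86 = 20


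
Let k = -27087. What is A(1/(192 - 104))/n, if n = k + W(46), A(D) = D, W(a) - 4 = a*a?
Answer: -1/2197096 ≈ -4.5515e-7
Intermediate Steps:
W(a) = 4 + a² (W(a) = 4 + a*a = 4 + a²)
n = -24967 (n = -27087 + (4 + 46²) = -27087 + (4 + 2116) = -27087 + 2120 = -24967)
A(1/(192 - 104))/n = 1/((192 - 104)*(-24967)) = -1/24967/88 = (1/88)*(-1/24967) = -1/2197096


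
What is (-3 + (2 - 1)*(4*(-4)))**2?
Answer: 361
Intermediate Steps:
(-3 + (2 - 1)*(4*(-4)))**2 = (-3 + 1*(-16))**2 = (-3 - 16)**2 = (-19)**2 = 361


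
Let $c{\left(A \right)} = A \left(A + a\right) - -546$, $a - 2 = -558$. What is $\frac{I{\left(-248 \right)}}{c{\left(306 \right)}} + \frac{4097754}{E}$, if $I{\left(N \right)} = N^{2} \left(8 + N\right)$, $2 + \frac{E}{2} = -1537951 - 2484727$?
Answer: $\frac{9870499694857}{50923106120} \approx 193.83$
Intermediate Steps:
$a = -556$ ($a = 2 - 558 = -556$)
$E = -8045360$ ($E = -4 + 2 \left(-1537951 - 2484727\right) = -4 + 2 \left(-4022678\right) = -4 - 8045356 = -8045360$)
$c{\left(A \right)} = 546 + A \left(-556 + A\right)$ ($c{\left(A \right)} = A \left(A - 556\right) - -546 = A \left(-556 + A\right) + 546 = 546 + A \left(-556 + A\right)$)
$\frac{I{\left(-248 \right)}}{c{\left(306 \right)}} + \frac{4097754}{E} = \frac{\left(-248\right)^{2} \left(8 - 248\right)}{546 + 306^{2} - 170136} + \frac{4097754}{-8045360} = \frac{61504 \left(-240\right)}{546 + 93636 - 170136} + 4097754 \left(- \frac{1}{8045360}\right) = - \frac{14760960}{-75954} - \frac{2048877}{4022680} = \left(-14760960\right) \left(- \frac{1}{75954}\right) - \frac{2048877}{4022680} = \frac{2460160}{12659} - \frac{2048877}{4022680} = \frac{9870499694857}{50923106120}$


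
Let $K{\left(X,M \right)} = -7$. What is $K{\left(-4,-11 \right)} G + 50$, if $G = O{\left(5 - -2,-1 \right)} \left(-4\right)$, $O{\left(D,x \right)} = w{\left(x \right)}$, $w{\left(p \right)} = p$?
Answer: $22$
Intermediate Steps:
$O{\left(D,x \right)} = x$
$G = 4$ ($G = \left(-1\right) \left(-4\right) = 4$)
$K{\left(-4,-11 \right)} G + 50 = \left(-7\right) 4 + 50 = -28 + 50 = 22$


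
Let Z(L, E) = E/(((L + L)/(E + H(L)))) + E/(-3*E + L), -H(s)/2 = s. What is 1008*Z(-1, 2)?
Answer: -4320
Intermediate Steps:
H(s) = -2*s
Z(L, E) = E/(L - 3*E) + E*(E - 2*L)/(2*L) (Z(L, E) = E/(((L + L)/(E - 2*L))) + E/(-3*E + L) = E/(((2*L)/(E - 2*L))) + E/(L - 3*E) = E/((2*L/(E - 2*L))) + E/(L - 3*E) = E*((E - 2*L)/(2*L)) + E/(L - 3*E) = E*(E - 2*L)/(2*L) + E/(L - 3*E) = E/(L - 3*E) + E*(E - 2*L)/(2*L))
1008*Z(-1, 2) = 1008*((1/2)*2*(-2*(-1) + 2*(-1)**2 + 3*2**2 - 7*2*(-1))/(-1*(-1*(-1) + 3*2))) = 1008*((1/2)*2*(-1)*(2 + 2*1 + 3*4 + 14)/(1 + 6)) = 1008*((1/2)*2*(-1)*(2 + 2 + 12 + 14)/7) = 1008*((1/2)*2*(-1)*(1/7)*30) = 1008*(-30/7) = -4320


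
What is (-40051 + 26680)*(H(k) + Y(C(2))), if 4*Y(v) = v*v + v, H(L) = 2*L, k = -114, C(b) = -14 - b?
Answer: 2246328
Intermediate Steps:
Y(v) = v/4 + v²/4 (Y(v) = (v*v + v)/4 = (v² + v)/4 = (v + v²)/4 = v/4 + v²/4)
(-40051 + 26680)*(H(k) + Y(C(2))) = (-40051 + 26680)*(2*(-114) + (-14 - 1*2)*(1 + (-14 - 1*2))/4) = -13371*(-228 + (-14 - 2)*(1 + (-14 - 2))/4) = -13371*(-228 + (¼)*(-16)*(1 - 16)) = -13371*(-228 + (¼)*(-16)*(-15)) = -13371*(-228 + 60) = -13371*(-168) = 2246328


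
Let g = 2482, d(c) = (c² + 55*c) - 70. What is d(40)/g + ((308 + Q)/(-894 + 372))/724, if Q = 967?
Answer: 234417815/156336216 ≈ 1.4994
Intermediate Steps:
d(c) = -70 + c² + 55*c
d(40)/g + ((308 + Q)/(-894 + 372))/724 = (-70 + 40² + 55*40)/2482 + ((308 + 967)/(-894 + 372))/724 = (-70 + 1600 + 2200)*(1/2482) + (1275/(-522))*(1/724) = 3730*(1/2482) + (1275*(-1/522))*(1/724) = 1865/1241 - 425/174*1/724 = 1865/1241 - 425/125976 = 234417815/156336216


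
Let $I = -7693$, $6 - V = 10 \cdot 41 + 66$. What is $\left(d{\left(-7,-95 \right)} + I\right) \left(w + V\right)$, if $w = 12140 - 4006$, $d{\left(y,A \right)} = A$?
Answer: $-59687232$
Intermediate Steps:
$V = -470$ ($V = 6 - \left(10 \cdot 41 + 66\right) = 6 - \left(410 + 66\right) = 6 - 476 = -470$)
$w = 8134$ ($w = 12140 - 4006 = 8134$)
$\left(d{\left(-7,-95 \right)} + I\right) \left(w + V\right) = \left(-95 - 7693\right) \left(8134 - 470\right) = \left(-7788\right) 7664 = -59687232$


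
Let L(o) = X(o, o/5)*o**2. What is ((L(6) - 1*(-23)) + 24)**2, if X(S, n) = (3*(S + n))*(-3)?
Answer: 130622041/25 ≈ 5.2249e+6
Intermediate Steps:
X(S, n) = -9*S - 9*n (X(S, n) = (3*S + 3*n)*(-3) = -9*S - 9*n)
L(o) = -54*o**3/5 (L(o) = (-9*o - 9*o/5)*o**2 = (-54*o/5)*o**2 = -54*o**3/5)
((L(6) - 1*(-23)) + 24)**2 = ((-54/5*6**3 - 1*(-23)) + 24)**2 = ((-54/5*216 + 23) + 24)**2 = ((-11664/5 + 23) + 24)**2 = (-11549/5 + 24)**2 = (-11429/5)**2 = 130622041/25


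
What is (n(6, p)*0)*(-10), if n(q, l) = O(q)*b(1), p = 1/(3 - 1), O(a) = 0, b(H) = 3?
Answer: 0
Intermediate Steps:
p = ½ (p = 1/2 = ½ ≈ 0.50000)
n(q, l) = 0 (n(q, l) = 0*3 = 0)
(n(6, p)*0)*(-10) = (0*0)*(-10) = 0*(-10) = 0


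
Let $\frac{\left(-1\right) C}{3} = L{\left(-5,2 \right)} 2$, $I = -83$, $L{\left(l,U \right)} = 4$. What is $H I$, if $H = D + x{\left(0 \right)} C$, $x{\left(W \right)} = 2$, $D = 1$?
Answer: $3901$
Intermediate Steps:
$C = -24$ ($C = - 3 \cdot 4 \cdot 2 = \left(-3\right) 8 = -24$)
$H = -47$ ($H = 1 + 2 \left(-24\right) = 1 - 48 = -47$)
$H I = \left(-47\right) \left(-83\right) = 3901$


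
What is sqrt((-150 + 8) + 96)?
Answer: I*sqrt(46) ≈ 6.7823*I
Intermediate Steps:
sqrt((-150 + 8) + 96) = sqrt(-142 + 96) = sqrt(-46) = I*sqrt(46)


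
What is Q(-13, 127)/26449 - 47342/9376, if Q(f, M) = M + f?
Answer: -625539847/123992912 ≈ -5.0450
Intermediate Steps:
Q(-13, 127)/26449 - 47342/9376 = (127 - 13)/26449 - 47342/9376 = 114*(1/26449) - 47342*1/9376 = 114/26449 - 23671/4688 = -625539847/123992912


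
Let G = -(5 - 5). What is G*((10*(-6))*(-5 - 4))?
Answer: 0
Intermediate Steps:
G = 0 (G = -1*0 = 0)
G*((10*(-6))*(-5 - 4)) = 0*((10*(-6))*(-5 - 4)) = 0*(-60*(-9)) = 0*540 = 0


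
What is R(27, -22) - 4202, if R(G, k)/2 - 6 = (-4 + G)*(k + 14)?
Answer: -4558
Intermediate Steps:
R(G, k) = 12 + 2*(-4 + G)*(14 + k) (R(G, k) = 12 + 2*((-4 + G)*(k + 14)) = 12 + 2*((-4 + G)*(14 + k)) = 12 + 2*(-4 + G)*(14 + k))
R(27, -22) - 4202 = (-100 - 8*(-22) + 28*27 + 2*27*(-22)) - 4202 = (-100 + 176 + 756 - 1188) - 4202 = -356 - 4202 = -4558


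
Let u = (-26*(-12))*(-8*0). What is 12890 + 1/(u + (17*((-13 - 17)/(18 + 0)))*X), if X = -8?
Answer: 8765203/680 ≈ 12890.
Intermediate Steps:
u = 0 (u = 312*0 = 0)
12890 + 1/(u + (17*((-13 - 17)/(18 + 0)))*X) = 12890 + 1/(0 + (17*((-13 - 17)/(18 + 0)))*(-8)) = 12890 + 1/(0 + (17*(-30/18))*(-8)) = 12890 + 1/(0 + (17*(-30*1/18))*(-8)) = 12890 + 1/(0 + (17*(-5/3))*(-8)) = 12890 + 1/(0 - 85/3*(-8)) = 12890 + 1/(0 + 680/3) = 12890 + 1/(680/3) = 12890 + 3/680 = 8765203/680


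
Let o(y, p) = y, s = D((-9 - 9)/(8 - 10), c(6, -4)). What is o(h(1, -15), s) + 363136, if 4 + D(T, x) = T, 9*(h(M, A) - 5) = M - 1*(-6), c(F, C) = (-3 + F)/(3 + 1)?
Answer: 3268276/9 ≈ 3.6314e+5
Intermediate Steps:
c(F, C) = -3/4 + F/4 (c(F, C) = (-3 + F)/4 = (-3 + F)*(1/4) = -3/4 + F/4)
h(M, A) = 17/3 + M/9 (h(M, A) = 5 + (M - 1*(-6))/9 = 5 + (M + 6)/9 = 5 + (6 + M)/9 = 5 + (2/3 + M/9) = 17/3 + M/9)
D(T, x) = -4 + T
s = 5 (s = -4 + (-9 - 9)/(8 - 10) = -4 - 18/(-2) = -4 - 18*(-1/2) = -4 + 9 = 5)
o(h(1, -15), s) + 363136 = (17/3 + (1/9)*1) + 363136 = (17/3 + 1/9) + 363136 = 52/9 + 363136 = 3268276/9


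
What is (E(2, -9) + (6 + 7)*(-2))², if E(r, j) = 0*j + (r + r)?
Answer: 484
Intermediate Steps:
E(r, j) = 2*r (E(r, j) = 0 + 2*r = 2*r)
(E(2, -9) + (6 + 7)*(-2))² = (2*2 + (6 + 7)*(-2))² = (4 + 13*(-2))² = (4 - 26)² = (-22)² = 484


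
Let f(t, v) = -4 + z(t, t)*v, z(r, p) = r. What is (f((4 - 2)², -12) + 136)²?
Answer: 7056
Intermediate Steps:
f(t, v) = -4 + t*v
(f((4 - 2)², -12) + 136)² = ((-4 + (4 - 2)²*(-12)) + 136)² = ((-4 + 2²*(-12)) + 136)² = ((-4 + 4*(-12)) + 136)² = ((-4 - 48) + 136)² = (-52 + 136)² = 84² = 7056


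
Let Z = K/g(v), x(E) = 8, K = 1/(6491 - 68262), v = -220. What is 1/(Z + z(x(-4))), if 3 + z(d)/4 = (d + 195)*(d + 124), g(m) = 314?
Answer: 19396094/2078718186167 ≈ 9.3308e-6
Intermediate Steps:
K = -1/61771 (K = 1/(-61771) = -1/61771 ≈ -1.6189e-5)
z(d) = -12 + 4*(124 + d)*(195 + d) (z(d) = -12 + 4*((d + 195)*(d + 124)) = -12 + 4*((195 + d)*(124 + d)) = -12 + 4*((124 + d)*(195 + d)) = -12 + 4*(124 + d)*(195 + d))
Z = -1/19396094 (Z = -1/61771/314 = -1/61771*1/314 = -1/19396094 ≈ -5.1557e-8)
1/(Z + z(x(-4))) = 1/(-1/19396094 + (96708 + 4*8² + 1276*8)) = 1/(-1/19396094 + (96708 + 4*64 + 10208)) = 1/(-1/19396094 + (96708 + 256 + 10208)) = 1/(-1/19396094 + 107172) = 1/(2078718186167/19396094) = 19396094/2078718186167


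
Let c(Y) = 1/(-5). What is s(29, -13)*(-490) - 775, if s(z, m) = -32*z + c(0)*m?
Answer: 452671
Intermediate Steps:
c(Y) = -⅕
s(z, m) = -32*z - m/5
s(29, -13)*(-490) - 775 = (-32*29 - ⅕*(-13))*(-490) - 775 = (-928 + 13/5)*(-490) - 775 = -4627/5*(-490) - 775 = 453446 - 775 = 452671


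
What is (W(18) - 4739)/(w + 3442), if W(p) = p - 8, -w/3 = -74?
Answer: -4729/3664 ≈ -1.2907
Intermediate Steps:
w = 222 (w = -3*(-74) = 222)
W(p) = -8 + p
(W(18) - 4739)/(w + 3442) = ((-8 + 18) - 4739)/(222 + 3442) = (10 - 4739)/3664 = -4729*1/3664 = -4729/3664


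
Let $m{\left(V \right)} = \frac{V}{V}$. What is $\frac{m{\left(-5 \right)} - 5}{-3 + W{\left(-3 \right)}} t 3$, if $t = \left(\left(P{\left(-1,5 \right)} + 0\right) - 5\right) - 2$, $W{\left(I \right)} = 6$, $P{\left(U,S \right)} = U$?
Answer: $32$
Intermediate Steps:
$m{\left(V \right)} = 1$
$t = -8$ ($t = \left(\left(-1 + 0\right) - 5\right) - 2 = \left(-1 - 5\right) - 2 = -6 - 2 = -8$)
$\frac{m{\left(-5 \right)} - 5}{-3 + W{\left(-3 \right)}} t 3 = \frac{1 - 5}{-3 + 6} \left(-8\right) 3 = - \frac{4}{3} \left(-8\right) 3 = \left(-4\right) \frac{1}{3} \left(-8\right) 3 = \left(- \frac{4}{3}\right) \left(-8\right) 3 = \frac{32}{3} \cdot 3 = 32$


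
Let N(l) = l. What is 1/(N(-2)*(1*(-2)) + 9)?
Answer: 1/13 ≈ 0.076923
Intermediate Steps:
1/(N(-2)*(1*(-2)) + 9) = 1/(-2*(-2) + 9) = 1/(4 + 9) = 1/13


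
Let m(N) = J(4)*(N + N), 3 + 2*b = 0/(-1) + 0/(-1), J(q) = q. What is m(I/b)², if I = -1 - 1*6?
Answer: 12544/9 ≈ 1393.8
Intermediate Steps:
I = -7 (I = -1 - 6 = -7)
b = -3/2 (b = -3/2 + (0/(-1) + 0/(-1))/2 = -3/2 + (0*(-1) + 0*(-1))/2 = -3/2 + (0 + 0)/2 = -3/2 + (½)*0 = -3/2 + 0 = -3/2 ≈ -1.5000)
m(N) = 8*N (m(N) = 4*(N + N) = 4*(2*N) = 8*N)
m(I/b)² = (8*(-7/(-3/2)))² = (8*(-7*(-⅔)))² = (8*(14/3))² = (112/3)² = 12544/9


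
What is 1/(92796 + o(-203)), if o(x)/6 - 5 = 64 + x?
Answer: 1/91992 ≈ 1.0871e-5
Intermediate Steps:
o(x) = 414 + 6*x (o(x) = 30 + 6*(64 + x) = 30 + (384 + 6*x) = 414 + 6*x)
1/(92796 + o(-203)) = 1/(92796 + (414 + 6*(-203))) = 1/(92796 + (414 - 1218)) = 1/(92796 - 804) = 1/91992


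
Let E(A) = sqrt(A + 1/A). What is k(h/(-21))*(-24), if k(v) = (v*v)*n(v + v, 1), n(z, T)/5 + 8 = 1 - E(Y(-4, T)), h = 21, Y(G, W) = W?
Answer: 840 + 120*sqrt(2) ≈ 1009.7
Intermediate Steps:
E(A) = sqrt(A + 1/A)
n(z, T) = -35 - 5*sqrt(T + 1/T) (n(z, T) = -40 + 5*(1 - sqrt(T + 1/T)) = -40 + (5 - 5*sqrt(T + 1/T)) = -35 - 5*sqrt(T + 1/T))
k(v) = v**2*(-35 - 5*sqrt(2)) (k(v) = (v*v)*(-35 - 5*sqrt(1 + 1/1)) = v**2*(-35 - 5*sqrt(1 + 1)) = v**2*(-35 - 5*sqrt(2)))
k(h/(-21))*(-24) = (5*(21/(-21))**2*(-7 - sqrt(2)))*(-24) = (5*(21*(-1/21))**2*(-7 - sqrt(2)))*(-24) = (5*(-1)**2*(-7 - sqrt(2)))*(-24) = (5*1*(-7 - sqrt(2)))*(-24) = (-35 - 5*sqrt(2))*(-24) = 840 + 120*sqrt(2)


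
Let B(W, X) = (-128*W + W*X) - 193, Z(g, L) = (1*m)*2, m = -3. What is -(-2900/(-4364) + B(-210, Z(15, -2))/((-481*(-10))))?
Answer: -33977427/5247710 ≈ -6.4747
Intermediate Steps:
Z(g, L) = -6 (Z(g, L) = (1*(-3))*2 = -3*2 = -6)
B(W, X) = -193 - 128*W + W*X
-(-2900/(-4364) + B(-210, Z(15, -2))/((-481*(-10)))) = -(-2900/(-4364) + (-193 - 128*(-210) - 210*(-6))/((-481*(-10)))) = -(-2900*(-1/4364) + (-193 + 26880 + 1260)/4810) = -(725/1091 + 27947*(1/4810)) = -(725/1091 + 27947/4810) = -1*33977427/5247710 = -33977427/5247710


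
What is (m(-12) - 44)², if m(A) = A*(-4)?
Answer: 16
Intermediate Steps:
m(A) = -4*A
(m(-12) - 44)² = (-4*(-12) - 44)² = (48 - 44)² = 4² = 16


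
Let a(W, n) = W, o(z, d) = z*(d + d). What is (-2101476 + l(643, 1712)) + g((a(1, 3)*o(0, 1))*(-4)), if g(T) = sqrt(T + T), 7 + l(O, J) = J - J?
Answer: -2101483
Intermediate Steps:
o(z, d) = 2*d*z (o(z, d) = z*(2*d) = 2*d*z)
l(O, J) = -7 (l(O, J) = -7 + (J - J) = -7 + 0 = -7)
g(T) = sqrt(2)*sqrt(T) (g(T) = sqrt(2*T) = sqrt(2)*sqrt(T))
(-2101476 + l(643, 1712)) + g((a(1, 3)*o(0, 1))*(-4)) = (-2101476 - 7) + sqrt(2)*sqrt((1*(2*1*0))*(-4)) = -2101483 + sqrt(2)*sqrt((1*0)*(-4)) = -2101483 + sqrt(2)*sqrt(0*(-4)) = -2101483 + sqrt(2)*sqrt(0) = -2101483 + sqrt(2)*0 = -2101483 + 0 = -2101483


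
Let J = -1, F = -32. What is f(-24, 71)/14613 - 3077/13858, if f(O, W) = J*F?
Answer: -44520745/202506954 ≈ -0.21985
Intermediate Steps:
f(O, W) = 32 (f(O, W) = -1*(-32) = 32)
f(-24, 71)/14613 - 3077/13858 = 32/14613 - 3077/13858 = -44520745/202506954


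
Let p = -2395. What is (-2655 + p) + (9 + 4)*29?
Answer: -4673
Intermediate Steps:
(-2655 + p) + (9 + 4)*29 = (-2655 - 2395) + (9 + 4)*29 = -5050 + 13*29 = -5050 + 377 = -4673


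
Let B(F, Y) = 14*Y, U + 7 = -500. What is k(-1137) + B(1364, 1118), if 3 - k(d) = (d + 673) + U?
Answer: 16626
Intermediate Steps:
U = -507 (U = -7 - 500 = -507)
k(d) = -163 - d (k(d) = 3 - ((d + 673) - 507) = 3 - ((673 + d) - 507) = 3 - (166 + d) = 3 + (-166 - d) = -163 - d)
k(-1137) + B(1364, 1118) = (-163 - 1*(-1137)) + 14*1118 = (-163 + 1137) + 15652 = 974 + 15652 = 16626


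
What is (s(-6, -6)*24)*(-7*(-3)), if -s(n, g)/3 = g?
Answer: 9072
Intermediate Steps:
s(n, g) = -3*g
(s(-6, -6)*24)*(-7*(-3)) = (-3*(-6)*24)*(-7*(-3)) = (18*24)*21 = 432*21 = 9072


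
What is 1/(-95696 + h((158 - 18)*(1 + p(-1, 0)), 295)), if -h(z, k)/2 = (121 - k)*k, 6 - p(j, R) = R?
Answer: 1/6964 ≈ 0.00014360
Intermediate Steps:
p(j, R) = 6 - R
h(z, k) = -2*k*(121 - k) (h(z, k) = -2*(121 - k)*k = -2*k*(121 - k))
1/(-95696 + h((158 - 18)*(1 + p(-1, 0)), 295)) = 1/(-95696 + 2*295*(-121 + 295)) = 1/(-95696 + 2*295*174) = 1/(-95696 + 102660) = 1/6964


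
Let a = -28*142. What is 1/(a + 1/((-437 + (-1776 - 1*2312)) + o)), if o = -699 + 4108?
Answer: -1116/4437217 ≈ -0.00025151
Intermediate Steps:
o = 3409
a = -3976
1/(a + 1/((-437 + (-1776 - 1*2312)) + o)) = 1/(-3976 + 1/((-437 + (-1776 - 1*2312)) + 3409)) = 1/(-3976 + 1/((-437 + (-1776 - 2312)) + 3409)) = 1/(-3976 + 1/((-437 - 4088) + 3409)) = 1/(-3976 + 1/(-4525 + 3409)) = 1/(-3976 + 1/(-1116)) = 1/(-3976 - 1/1116) = 1/(-4437217/1116) = -1116/4437217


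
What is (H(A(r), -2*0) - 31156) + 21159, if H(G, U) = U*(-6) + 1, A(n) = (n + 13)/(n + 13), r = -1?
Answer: -9996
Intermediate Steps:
A(n) = 1 (A(n) = (13 + n)/(13 + n) = 1)
H(G, U) = 1 - 6*U (H(G, U) = -6*U + 1 = 1 - 6*U)
(H(A(r), -2*0) - 31156) + 21159 = ((1 - (-12)*0) - 31156) + 21159 = ((1 - 6*0) - 31156) + 21159 = ((1 + 0) - 31156) + 21159 = (1 - 31156) + 21159 = -31155 + 21159 = -9996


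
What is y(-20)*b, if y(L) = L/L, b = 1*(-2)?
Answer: -2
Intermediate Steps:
b = -2
y(L) = 1
y(-20)*b = 1*(-2) = -2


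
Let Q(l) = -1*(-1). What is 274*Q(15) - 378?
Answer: -104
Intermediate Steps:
Q(l) = 1
274*Q(15) - 378 = 274*1 - 378 = 274 - 378 = -104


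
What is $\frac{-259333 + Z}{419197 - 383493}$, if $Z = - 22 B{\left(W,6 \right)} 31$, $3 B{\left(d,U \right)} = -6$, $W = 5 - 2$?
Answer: $- \frac{257969}{35704} \approx -7.2252$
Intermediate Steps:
$W = 3$
$B{\left(d,U \right)} = -2$ ($B{\left(d,U \right)} = \frac{1}{3} \left(-6\right) = -2$)
$Z = 1364$ ($Z = \left(-22\right) \left(-2\right) 31 = 44 \cdot 31 = 1364$)
$\frac{-259333 + Z}{419197 - 383493} = \frac{-259333 + 1364}{419197 - 383493} = - \frac{257969}{35704}$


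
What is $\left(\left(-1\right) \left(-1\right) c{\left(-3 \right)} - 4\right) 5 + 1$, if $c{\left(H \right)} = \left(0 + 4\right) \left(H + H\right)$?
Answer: $-139$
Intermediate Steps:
$c{\left(H \right)} = 8 H$ ($c{\left(H \right)} = 4 \cdot 2 H = 8 H$)
$\left(\left(-1\right) \left(-1\right) c{\left(-3 \right)} - 4\right) 5 + 1 = \left(\left(-1\right) \left(-1\right) 8 \left(-3\right) - 4\right) 5 + 1 = \left(1 \left(-24\right) - 4\right) 5 + 1 = \left(-24 - 4\right) 5 + 1 = \left(-28\right) 5 + 1 = -140 + 1 = -139$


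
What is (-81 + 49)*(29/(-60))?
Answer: 232/15 ≈ 15.467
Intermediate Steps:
(-81 + 49)*(29/(-60)) = -928*(-1)/60 = -32*(-29/60) = 232/15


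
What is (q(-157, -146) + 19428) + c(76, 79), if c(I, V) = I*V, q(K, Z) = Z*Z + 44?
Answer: 46792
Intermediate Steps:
q(K, Z) = 44 + Z² (q(K, Z) = Z² + 44 = 44 + Z²)
(q(-157, -146) + 19428) + c(76, 79) = ((44 + (-146)²) + 19428) + 76*79 = ((44 + 21316) + 19428) + 6004 = (21360 + 19428) + 6004 = 40788 + 6004 = 46792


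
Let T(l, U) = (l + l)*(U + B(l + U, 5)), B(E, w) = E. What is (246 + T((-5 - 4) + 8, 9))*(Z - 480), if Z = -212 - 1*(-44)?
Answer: -137376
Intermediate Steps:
Z = -168 (Z = -212 + 44 = -168)
T(l, U) = 2*l*(l + 2*U) (T(l, U) = (l + l)*(U + (l + U)) = (2*l)*(U + (U + l)) = (2*l)*(l + 2*U) = 2*l*(l + 2*U))
(246 + T((-5 - 4) + 8, 9))*(Z - 480) = (246 + 2*((-5 - 4) + 8)*(((-5 - 4) + 8) + 2*9))*(-168 - 480) = (246 + 2*(-9 + 8)*((-9 + 8) + 18))*(-648) = (246 + 2*(-1)*(-1 + 18))*(-648) = (246 + 2*(-1)*17)*(-648) = (246 - 34)*(-648) = 212*(-648) = -137376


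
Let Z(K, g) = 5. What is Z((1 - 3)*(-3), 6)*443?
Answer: 2215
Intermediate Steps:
Z((1 - 3)*(-3), 6)*443 = 5*443 = 2215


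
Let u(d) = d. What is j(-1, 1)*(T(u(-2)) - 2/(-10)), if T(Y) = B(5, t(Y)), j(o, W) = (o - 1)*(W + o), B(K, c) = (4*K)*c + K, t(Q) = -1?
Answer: 0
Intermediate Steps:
B(K, c) = K + 4*K*c (B(K, c) = 4*K*c + K = K + 4*K*c)
j(o, W) = (-1 + o)*(W + o)
T(Y) = -15 (T(Y) = 5*(1 + 4*(-1)) = 5*(1 - 4) = 5*(-3) = -15)
j(-1, 1)*(T(u(-2)) - 2/(-10)) = ((-1)² - 1*1 - 1*(-1) + 1*(-1))*(-15 - 2/(-10)) = (1 - 1 + 1 - 1)*(-15 - 2*(-⅒)) = 0*(-15 + ⅕) = 0*(-74/5) = 0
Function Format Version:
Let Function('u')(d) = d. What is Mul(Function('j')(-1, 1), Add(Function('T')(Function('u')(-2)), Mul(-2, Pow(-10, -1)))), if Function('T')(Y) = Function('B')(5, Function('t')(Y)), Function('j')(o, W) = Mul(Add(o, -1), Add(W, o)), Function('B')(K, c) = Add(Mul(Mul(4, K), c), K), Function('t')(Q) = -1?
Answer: 0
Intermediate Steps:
Function('B')(K, c) = Add(K, Mul(4, K, c)) (Function('B')(K, c) = Add(Mul(4, K, c), K) = Add(K, Mul(4, K, c)))
Function('j')(o, W) = Mul(Add(-1, o), Add(W, o))
Function('T')(Y) = -15 (Function('T')(Y) = Mul(5, Add(1, Mul(4, -1))) = Mul(5, Add(1, -4)) = Mul(5, -3) = -15)
Mul(Function('j')(-1, 1), Add(Function('T')(Function('u')(-2)), Mul(-2, Pow(-10, -1)))) = Mul(Add(Pow(-1, 2), Mul(-1, 1), Mul(-1, -1), Mul(1, -1)), Add(-15, Mul(-2, Pow(-10, -1)))) = Mul(Add(1, -1, 1, -1), Add(-15, Mul(-2, Rational(-1, 10)))) = Mul(0, Add(-15, Rational(1, 5))) = Mul(0, Rational(-74, 5)) = 0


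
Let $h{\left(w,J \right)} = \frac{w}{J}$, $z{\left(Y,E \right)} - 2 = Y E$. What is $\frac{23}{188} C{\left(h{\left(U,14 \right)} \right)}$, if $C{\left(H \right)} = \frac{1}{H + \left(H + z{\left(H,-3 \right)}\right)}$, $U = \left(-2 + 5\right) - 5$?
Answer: $\frac{161}{2820} \approx 0.057092$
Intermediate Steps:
$z{\left(Y,E \right)} = 2 + E Y$ ($z{\left(Y,E \right)} = 2 + Y E = 2 + E Y$)
$U = -2$ ($U = 3 - 5 = -2$)
$C{\left(H \right)} = \frac{1}{2 - H}$ ($C{\left(H \right)} = \frac{1}{H - \left(-2 + 2 H\right)} = \frac{1}{2 - H}$)
$\frac{23}{188} C{\left(h{\left(U,14 \right)} \right)} = \frac{23 \cdot \frac{1}{188}}{2 - - \frac{2}{14}} = \frac{23 \cdot \frac{1}{188}}{2 - \left(-2\right) \frac{1}{14}} = \frac{23}{188 \left(2 - - \frac{1}{7}\right)} = \frac{23}{188 \left(2 + \frac{1}{7}\right)} = \frac{23}{188 \cdot \frac{15}{7}} = \frac{23}{188} \cdot \frac{7}{15} = \frac{161}{2820}$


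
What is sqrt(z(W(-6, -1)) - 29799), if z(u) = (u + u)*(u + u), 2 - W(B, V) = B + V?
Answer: 15*I*sqrt(131) ≈ 171.68*I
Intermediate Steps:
W(B, V) = 2 - B - V (W(B, V) = 2 - (B + V) = 2 + (-B - V) = 2 - B - V)
z(u) = 4*u**2 (z(u) = (2*u)*(2*u) = 4*u**2)
sqrt(z(W(-6, -1)) - 29799) = sqrt(4*(2 - 1*(-6) - 1*(-1))**2 - 29799) = sqrt(4*(2 + 6 + 1)**2 - 29799) = sqrt(4*9**2 - 29799) = sqrt(4*81 - 29799) = sqrt(324 - 29799) = sqrt(-29475) = 15*I*sqrt(131)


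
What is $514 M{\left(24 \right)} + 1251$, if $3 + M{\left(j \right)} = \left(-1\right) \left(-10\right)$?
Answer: $4849$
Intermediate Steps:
$M{\left(j \right)} = 7$ ($M{\left(j \right)} = -3 - -10 = -3 + 10 = 7$)
$514 M{\left(24 \right)} + 1251 = 514 \cdot 7 + 1251 = 3598 + 1251 = 4849$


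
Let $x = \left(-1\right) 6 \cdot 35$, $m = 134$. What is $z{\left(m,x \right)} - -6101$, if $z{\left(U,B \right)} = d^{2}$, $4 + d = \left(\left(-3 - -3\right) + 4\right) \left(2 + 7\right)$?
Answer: $7125$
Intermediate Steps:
$d = 32$ ($d = -4 + \left(\left(-3 - -3\right) + 4\right) \left(2 + 7\right) = -4 + \left(\left(-3 + 3\right) + 4\right) 9 = -4 + \left(0 + 4\right) 9 = -4 + 4 \cdot 9 = -4 + 36 = 32$)
$x = -210$ ($x = \left(-6\right) 35 = -210$)
$z{\left(U,B \right)} = 1024$ ($z{\left(U,B \right)} = 32^{2} = 1024$)
$z{\left(m,x \right)} - -6101 = 1024 - -6101 = 1024 + 6101 = 7125$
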